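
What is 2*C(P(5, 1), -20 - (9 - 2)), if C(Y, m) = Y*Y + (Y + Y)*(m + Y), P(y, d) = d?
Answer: -102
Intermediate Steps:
C(Y, m) = Y² + 2*Y*(Y + m) (C(Y, m) = Y² + (2*Y)*(Y + m) = Y² + 2*Y*(Y + m))
2*C(P(5, 1), -20 - (9 - 2)) = 2*(1*(2*(-20 - (9 - 2)) + 3*1)) = 2*(1*(2*(-20 - 1*7) + 3)) = 2*(1*(2*(-20 - 7) + 3)) = 2*(1*(2*(-27) + 3)) = 2*(1*(-54 + 3)) = 2*(1*(-51)) = 2*(-51) = -102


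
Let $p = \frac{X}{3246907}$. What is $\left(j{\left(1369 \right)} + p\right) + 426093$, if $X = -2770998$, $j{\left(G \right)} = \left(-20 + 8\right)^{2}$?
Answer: $\frac{1383949127961}{3246907} \approx 4.2624 \cdot 10^{5}$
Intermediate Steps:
$j{\left(G \right)} = 144$ ($j{\left(G \right)} = \left(-12\right)^{2} = 144$)
$p = - \frac{2770998}{3246907} \approx -0.85343$
$\left(j{\left(1369 \right)} + p\right) + 426093 = \left(144 - \frac{2770998}{3246907}\right) + 426093 = \frac{464783610}{3246907} + 426093 = \frac{1383949127961}{3246907}$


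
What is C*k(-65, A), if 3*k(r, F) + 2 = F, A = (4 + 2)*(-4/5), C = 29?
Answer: -986/15 ≈ -65.733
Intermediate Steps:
A = -24/5 (A = 6*(-4*⅕) = 6*(-⅘) = -24/5 ≈ -4.8000)
k(r, F) = -⅔ + F/3
C*k(-65, A) = 29*(-⅔ + (⅓)*(-24/5)) = 29*(-⅔ - 8/5) = 29*(-34/15) = -986/15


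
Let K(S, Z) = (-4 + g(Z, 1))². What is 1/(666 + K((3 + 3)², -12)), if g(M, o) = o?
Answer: 1/675 ≈ 0.0014815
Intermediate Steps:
K(S, Z) = 9 (K(S, Z) = (-4 + 1)² = (-3)² = 9)
1/(666 + K((3 + 3)², -12)) = 1/(666 + 9) = 1/675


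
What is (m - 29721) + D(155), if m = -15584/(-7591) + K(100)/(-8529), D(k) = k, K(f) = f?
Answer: -1914078273838/64743639 ≈ -29564.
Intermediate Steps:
m = 132156836/64743639 (m = -15584/(-7591) + 100/(-8529) = -15584*(-1/7591) + 100*(-1/8529) = 15584/7591 - 100/8529 = 132156836/64743639 ≈ 2.0412)
(m - 29721) + D(155) = (132156836/64743639 - 29721) + 155 = -1924113537883/64743639 + 155 = -1914078273838/64743639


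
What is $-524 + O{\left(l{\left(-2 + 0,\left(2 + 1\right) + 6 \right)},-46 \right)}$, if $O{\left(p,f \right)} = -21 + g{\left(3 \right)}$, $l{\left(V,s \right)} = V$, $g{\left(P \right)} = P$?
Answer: $-542$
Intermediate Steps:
$O{\left(p,f \right)} = -18$ ($O{\left(p,f \right)} = -21 + 3 = -18$)
$-524 + O{\left(l{\left(-2 + 0,\left(2 + 1\right) + 6 \right)},-46 \right)} = -524 - 18 = -542$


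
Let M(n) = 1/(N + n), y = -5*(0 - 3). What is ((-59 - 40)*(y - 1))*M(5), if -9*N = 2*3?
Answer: -4158/13 ≈ -319.85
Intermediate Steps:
y = 15 (y = -5*(-3) = 15)
N = -2/3 (N = -2*3/9 = -1/9*6 = -2/3 ≈ -0.66667)
M(n) = 1/(-2/3 + n)
((-59 - 40)*(y - 1))*M(5) = ((-59 - 40)*(15 - 1))*(3/(-2 + 3*5)) = (-99*14)*(3/(-2 + 15)) = -4158/13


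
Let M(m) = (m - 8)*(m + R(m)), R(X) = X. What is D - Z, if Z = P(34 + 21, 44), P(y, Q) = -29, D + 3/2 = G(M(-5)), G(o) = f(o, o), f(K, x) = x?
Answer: 315/2 ≈ 157.50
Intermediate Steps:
M(m) = 2*m*(-8 + m) (M(m) = (m - 8)*(m + m) = (-8 + m)*(2*m) = 2*m*(-8 + m))
G(o) = o
D = 257/2 (D = -3/2 + 2*(-5)*(-8 - 5) = -3/2 + 2*(-5)*(-13) = -3/2 + 130 = 257/2 ≈ 128.50)
Z = -29
D - Z = 257/2 - 1*(-29) = 257/2 + 29 = 315/2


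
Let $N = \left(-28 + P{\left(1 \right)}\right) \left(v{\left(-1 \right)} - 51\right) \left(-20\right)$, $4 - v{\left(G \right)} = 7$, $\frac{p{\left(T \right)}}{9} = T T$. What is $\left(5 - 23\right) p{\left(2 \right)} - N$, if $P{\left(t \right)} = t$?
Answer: $28512$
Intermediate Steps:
$p{\left(T \right)} = 9 T^{2}$ ($p{\left(T \right)} = 9 T T = 9 T^{2}$)
$v{\left(G \right)} = -3$ ($v{\left(G \right)} = 4 - 7 = -3$)
$N = -29160$ ($N = \left(-28 + 1\right) \left(-3 - 51\right) \left(-20\right) = \left(-27\right) \left(-54\right) \left(-20\right) = 1458 \left(-20\right) = -29160$)
$\left(5 - 23\right) p{\left(2 \right)} - N = \left(5 - 23\right) 9 \cdot 2^{2} - -29160 = - 18 \cdot 9 \cdot 4 + 29160 = \left(-18\right) 36 + 29160 = -648 + 29160 = 28512$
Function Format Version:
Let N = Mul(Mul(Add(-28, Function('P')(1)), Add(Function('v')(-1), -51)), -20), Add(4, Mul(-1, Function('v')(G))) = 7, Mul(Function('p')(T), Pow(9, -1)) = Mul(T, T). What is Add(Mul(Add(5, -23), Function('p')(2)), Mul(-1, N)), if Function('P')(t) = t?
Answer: 28512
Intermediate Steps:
Function('p')(T) = Mul(9, Pow(T, 2)) (Function('p')(T) = Mul(9, Mul(T, T)) = Mul(9, Pow(T, 2)))
Function('v')(G) = -3 (Function('v')(G) = Add(4, Mul(-1, 7)) = Add(4, -7) = -3)
N = -29160 (N = Mul(Mul(Add(-28, 1), Add(-3, -51)), -20) = Mul(Mul(-27, -54), -20) = Mul(1458, -20) = -29160)
Add(Mul(Add(5, -23), Function('p')(2)), Mul(-1, N)) = Add(Mul(Add(5, -23), Mul(9, Pow(2, 2))), Mul(-1, -29160)) = Add(Mul(-18, Mul(9, 4)), 29160) = Add(Mul(-18, 36), 29160) = Add(-648, 29160) = 28512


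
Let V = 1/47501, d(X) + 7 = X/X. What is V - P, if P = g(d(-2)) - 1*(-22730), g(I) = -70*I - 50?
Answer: -1097273099/47501 ≈ -23100.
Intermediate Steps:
d(X) = -6 (d(X) = -7 + X/X = -7 + 1 = -6)
V = 1/47501 ≈ 2.1052e-5
g(I) = -50 - 70*I
P = 23100 (P = (-50 - 70*(-6)) - 1*(-22730) = (-50 + 420) + 22730 = 370 + 22730 = 23100)
V - P = 1/47501 - 1*23100 = 1/47501 - 23100 = -1097273099/47501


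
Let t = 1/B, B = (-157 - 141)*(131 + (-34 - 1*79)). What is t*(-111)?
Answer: 37/1788 ≈ 0.020694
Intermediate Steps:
B = -5364 (B = -298*(131 + (-34 - 79)) = -298*(131 - 113) = -298*18 = -5364)
t = -1/5364 (t = 1/(-5364) = -1/5364 ≈ -0.00018643)
t*(-111) = -1/5364*(-111) = 37/1788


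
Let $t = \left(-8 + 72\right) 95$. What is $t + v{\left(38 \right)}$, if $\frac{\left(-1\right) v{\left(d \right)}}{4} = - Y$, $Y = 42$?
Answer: $6248$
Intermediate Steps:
$v{\left(d \right)} = 168$ ($v{\left(d \right)} = - 4 \left(\left(-1\right) 42\right) = \left(-4\right) \left(-42\right) = 168$)
$t = 6080$ ($t = 64 \cdot 95 = 6080$)
$t + v{\left(38 \right)} = 6080 + 168 = 6248$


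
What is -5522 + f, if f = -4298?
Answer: -9820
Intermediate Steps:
-5522 + f = -5522 - 4298 = -9820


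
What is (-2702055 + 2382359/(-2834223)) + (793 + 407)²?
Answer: -510992527232/404889 ≈ -1.2621e+6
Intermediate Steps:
(-2702055 + 2382359/(-2834223)) + (793 + 407)² = (-2702055 + 2382359*(-1/2834223)) + 1200² = (-2702055 - 340337/404889) + 1440000 = -1094032687232/404889 + 1440000 = -510992527232/404889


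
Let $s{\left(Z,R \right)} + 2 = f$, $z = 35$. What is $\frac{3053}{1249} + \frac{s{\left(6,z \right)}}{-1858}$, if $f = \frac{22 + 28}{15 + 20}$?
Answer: $\frac{19856157}{8122247} \approx 2.4447$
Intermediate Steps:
$f = \frac{10}{7}$ ($f = \frac{50}{35} = 50 \cdot \frac{1}{35} = \frac{10}{7} \approx 1.4286$)
$s{\left(Z,R \right)} = - \frac{4}{7}$ ($s{\left(Z,R \right)} = -2 + \frac{10}{7} = - \frac{4}{7}$)
$\frac{3053}{1249} + \frac{s{\left(6,z \right)}}{-1858} = \frac{3053}{1249} - \frac{4}{7 \left(-1858\right)} = 3053 \cdot \frac{1}{1249} - - \frac{2}{6503} = \frac{3053}{1249} + \frac{2}{6503} = \frac{19856157}{8122247}$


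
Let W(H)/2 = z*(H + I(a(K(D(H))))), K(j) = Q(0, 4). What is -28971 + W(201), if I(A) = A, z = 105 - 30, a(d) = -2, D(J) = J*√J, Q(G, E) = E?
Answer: 879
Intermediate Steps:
D(J) = J^(3/2)
K(j) = 4
z = 75
W(H) = -300 + 150*H (W(H) = 2*(75*(H - 2)) = 2*(75*(-2 + H)) = 2*(-150 + 75*H) = -300 + 150*H)
-28971 + W(201) = -28971 + (-300 + 150*201) = -28971 + (-300 + 30150) = -28971 + 29850 = 879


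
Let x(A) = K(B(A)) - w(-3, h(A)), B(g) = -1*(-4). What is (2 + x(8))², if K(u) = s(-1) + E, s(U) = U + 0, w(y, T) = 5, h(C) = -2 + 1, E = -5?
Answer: 81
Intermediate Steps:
h(C) = -1
s(U) = U
B(g) = 4
K(u) = -6 (K(u) = -1 - 5 = -6)
x(A) = -11 (x(A) = -6 - 1*5 = -6 - 5 = -11)
(2 + x(8))² = (2 - 11)² = (-9)² = 81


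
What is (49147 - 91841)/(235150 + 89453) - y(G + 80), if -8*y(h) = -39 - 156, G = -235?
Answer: -63639137/2596824 ≈ -24.507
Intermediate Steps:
y(h) = 195/8 (y(h) = -(-39 - 156)/8 = -⅛*(-195) = 195/8)
(49147 - 91841)/(235150 + 89453) - y(G + 80) = (49147 - 91841)/(235150 + 89453) - 1*195/8 = -42694/324603 - 195/8 = -63639137/2596824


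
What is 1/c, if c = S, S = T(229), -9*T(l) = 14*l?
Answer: -9/3206 ≈ -0.0028072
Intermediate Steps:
T(l) = -14*l/9
S = -3206/9 (S = -14/9*229 = -3206/9 ≈ -356.22)
c = -3206/9 ≈ -356.22
1/c = 1/(-3206/9) = -9/3206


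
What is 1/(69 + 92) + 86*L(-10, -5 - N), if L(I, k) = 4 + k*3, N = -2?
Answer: -69229/161 ≈ -429.99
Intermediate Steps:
L(I, k) = 4 + 3*k
1/(69 + 92) + 86*L(-10, -5 - N) = 1/(69 + 92) + 86*(4 + 3*(-5 - 1*(-2))) = 1/161 + 86*(4 + 3*(-5 + 2)) = 1/161 + 86*(4 + 3*(-3)) = 1/161 + 86*(4 - 9) = 1/161 + 86*(-5) = 1/161 - 430 = -69229/161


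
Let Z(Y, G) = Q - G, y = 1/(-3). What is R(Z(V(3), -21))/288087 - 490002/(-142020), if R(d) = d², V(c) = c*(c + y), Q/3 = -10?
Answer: 7843039433/2273006430 ≈ 3.4505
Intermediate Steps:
Q = -30 (Q = 3*(-10) = -30)
y = -⅓ ≈ -0.33333
V(c) = c*(-⅓ + c) (V(c) = c*(c - ⅓) = c*(-⅓ + c))
Z(Y, G) = -30 - G
R(Z(V(3), -21))/288087 - 490002/(-142020) = (-30 - 1*(-21))²/288087 - 490002/(-142020) = (-30 + 21)²*(1/288087) - 490002*(-1/142020) = (-9)²*(1/288087) + 81667/23670 = 81*(1/288087) + 81667/23670 = 27/96029 + 81667/23670 = 7843039433/2273006430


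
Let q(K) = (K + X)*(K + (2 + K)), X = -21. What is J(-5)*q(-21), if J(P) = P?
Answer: -8400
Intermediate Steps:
q(K) = (-21 + K)*(2 + 2*K) (q(K) = (K - 21)*(K + (2 + K)) = (-21 + K)*(2 + 2*K))
J(-5)*q(-21) = -5*(-42 - 40*(-21) + 2*(-21)²) = -5*(-42 + 840 + 2*441) = -5*(-42 + 840 + 882) = -5*1680 = -8400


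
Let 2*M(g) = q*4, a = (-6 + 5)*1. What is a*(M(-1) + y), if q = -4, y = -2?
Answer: 10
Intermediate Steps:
a = -1 (a = -1*1 = -1)
M(g) = -8 (M(g) = (-4*4)/2 = (½)*(-16) = -8)
a*(M(-1) + y) = -(-8 - 2) = -1*(-10) = 10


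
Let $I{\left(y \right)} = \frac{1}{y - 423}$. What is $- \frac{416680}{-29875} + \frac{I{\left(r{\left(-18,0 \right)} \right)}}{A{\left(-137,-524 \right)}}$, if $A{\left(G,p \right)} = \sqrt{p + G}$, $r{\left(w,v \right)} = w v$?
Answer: $\frac{83336}{5975} + \frac{i \sqrt{661}}{279603} \approx 13.947 + 9.1952 \cdot 10^{-5} i$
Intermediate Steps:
$r{\left(w,v \right)} = v w$
$I{\left(y \right)} = \frac{1}{-423 + y}$
$A{\left(G,p \right)} = \sqrt{G + p}$
$- \frac{416680}{-29875} + \frac{I{\left(r{\left(-18,0 \right)} \right)}}{A{\left(-137,-524 \right)}} = - \frac{416680}{-29875} + \frac{1}{\left(-423 + 0 \left(-18\right)\right) \sqrt{-137 - 524}} = \left(-416680\right) \left(- \frac{1}{29875}\right) + \frac{1}{\left(-423 + 0\right) \sqrt{-661}} = \frac{83336}{5975} + \frac{1}{\left(-423\right) i \sqrt{661}} = \frac{83336}{5975} - \frac{\left(- \frac{1}{661}\right) i \sqrt{661}}{423} = \frac{83336}{5975} + \frac{i \sqrt{661}}{279603}$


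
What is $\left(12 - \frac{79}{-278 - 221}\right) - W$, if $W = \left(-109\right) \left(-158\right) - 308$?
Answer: $- \frac{8434019}{499} \approx -16902.0$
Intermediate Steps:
$W = 16914$ ($W = 17222 - 308 = 16914$)
$\left(12 - \frac{79}{-278 - 221}\right) - W = \left(12 - \frac{79}{-278 - 221}\right) - 16914 = \left(12 - \frac{79}{-499}\right) - 16914 = \left(12 - - \frac{79}{499}\right) - 16914 = \left(12 + \frac{79}{499}\right) - 16914 = \frac{6067}{499} - 16914 = - \frac{8434019}{499}$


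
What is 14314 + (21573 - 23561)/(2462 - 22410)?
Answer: 71384415/4987 ≈ 14314.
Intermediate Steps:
14314 + (21573 - 23561)/(2462 - 22410) = 14314 - 1988/(-19948) = 14314 - 1988*(-1/19948) = 14314 + 497/4987 = 71384415/4987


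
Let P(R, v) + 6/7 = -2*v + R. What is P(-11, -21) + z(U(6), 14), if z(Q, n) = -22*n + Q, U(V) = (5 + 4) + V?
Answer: -1840/7 ≈ -262.86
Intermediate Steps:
U(V) = 9 + V
P(R, v) = -6/7 + R - 2*v (P(R, v) = -6/7 + (-2*v + R) = -6/7 + (R - 2*v) = -6/7 + R - 2*v)
z(Q, n) = Q - 22*n
P(-11, -21) + z(U(6), 14) = (-6/7 - 11 - 2*(-21)) + ((9 + 6) - 22*14) = (-6/7 - 11 + 42) + (15 - 308) = 211/7 - 293 = -1840/7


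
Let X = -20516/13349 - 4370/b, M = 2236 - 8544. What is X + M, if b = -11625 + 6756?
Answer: -410038097822/64996281 ≈ -6308.6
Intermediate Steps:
M = -6308
b = -4869
X = -41557274/64996281 (X = -20516/13349 - 4370/(-4869) = -20516*1/13349 - 4370*(-1/4869) = -20516/13349 + 4370/4869 = -41557274/64996281 ≈ -0.63938)
X + M = -41557274/64996281 - 6308 = -410038097822/64996281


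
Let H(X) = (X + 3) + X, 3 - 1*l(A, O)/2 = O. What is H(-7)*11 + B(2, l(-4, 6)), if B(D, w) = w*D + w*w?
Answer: -97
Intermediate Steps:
l(A, O) = 6 - 2*O
B(D, w) = w² + D*w (B(D, w) = D*w + w² = w² + D*w)
H(X) = 3 + 2*X (H(X) = (3 + X) + X = 3 + 2*X)
H(-7)*11 + B(2, l(-4, 6)) = (3 + 2*(-7))*11 + (6 - 2*6)*(2 + (6 - 2*6)) = (3 - 14)*11 + (6 - 12)*(2 + (6 - 12)) = -11*11 - 6*(2 - 6) = -121 - 6*(-4) = -121 + 24 = -97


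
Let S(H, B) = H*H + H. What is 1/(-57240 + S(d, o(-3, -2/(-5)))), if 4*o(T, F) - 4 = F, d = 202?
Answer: -1/16234 ≈ -6.1599e-5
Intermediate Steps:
o(T, F) = 1 + F/4
S(H, B) = H + H**2 (S(H, B) = H**2 + H = H + H**2)
1/(-57240 + S(d, o(-3, -2/(-5)))) = 1/(-57240 + 202*(1 + 202)) = 1/(-57240 + 202*203) = 1/(-57240 + 41006) = 1/(-16234) = -1/16234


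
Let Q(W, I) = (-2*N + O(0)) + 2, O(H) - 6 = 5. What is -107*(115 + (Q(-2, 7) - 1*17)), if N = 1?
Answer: -11663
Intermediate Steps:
O(H) = 11 (O(H) = 6 + 5 = 11)
Q(W, I) = 11 (Q(W, I) = (-2*1 + 11) + 2 = (-2 + 11) + 2 = 9 + 2 = 11)
-107*(115 + (Q(-2, 7) - 1*17)) = -107*(115 + (11 - 1*17)) = -107*(115 + (11 - 17)) = -107*(115 - 6) = -107*109 = -11663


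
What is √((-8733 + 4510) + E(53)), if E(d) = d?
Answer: I*√4170 ≈ 64.576*I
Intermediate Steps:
√((-8733 + 4510) + E(53)) = √((-8733 + 4510) + 53) = √(-4223 + 53) = √(-4170) = I*√4170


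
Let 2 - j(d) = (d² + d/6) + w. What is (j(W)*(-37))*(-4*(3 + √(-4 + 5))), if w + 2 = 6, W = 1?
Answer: -5624/3 ≈ -1874.7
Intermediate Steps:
w = 4 (w = -2 + 6 = 4)
j(d) = -2 - d² - d/6 (j(d) = 2 - ((d² + d/6) + 4) = 2 - (4 + d² + d/6) = 2 + (-4 - d² - d/6) = -2 - d² - d/6)
(j(W)*(-37))*(-4*(3 + √(-4 + 5))) = ((-2 - 1*1² - ⅙*1)*(-37))*(-4*(3 + √(-4 + 5))) = ((-2 - 1*1 - ⅙)*(-37))*(-4*(3 + √1)) = ((-2 - 1 - ⅙)*(-37))*(-4*(3 + 1)) = (-19/6*(-37))*(-4*4) = (703/6)*(-16) = -5624/3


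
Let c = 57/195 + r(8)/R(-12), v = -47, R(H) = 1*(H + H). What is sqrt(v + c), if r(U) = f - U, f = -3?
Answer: I*sqrt(28138110)/780 ≈ 6.8007*I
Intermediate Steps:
R(H) = 2*H (R(H) = 1*(2*H) = 2*H)
r(U) = -3 - U
c = 1171/1560 (c = 57/195 + (-3 - 1*8)/((2*(-12))) = 57*(1/195) + (-3 - 8)/(-24) = 19/65 - 11*(-1/24) = 19/65 + 11/24 = 1171/1560 ≈ 0.75064)
sqrt(v + c) = sqrt(-47 + 1171/1560) = sqrt(-72149/1560) = I*sqrt(28138110)/780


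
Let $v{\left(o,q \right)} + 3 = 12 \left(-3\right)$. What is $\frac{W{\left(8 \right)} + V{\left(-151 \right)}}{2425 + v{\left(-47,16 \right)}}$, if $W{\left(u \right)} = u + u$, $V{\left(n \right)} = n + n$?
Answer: $- \frac{143}{1193} \approx -0.11987$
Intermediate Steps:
$v{\left(o,q \right)} = -39$ ($v{\left(o,q \right)} = -3 + 12 \left(-3\right) = -3 - 36 = -39$)
$V{\left(n \right)} = 2 n$
$W{\left(u \right)} = 2 u$
$\frac{W{\left(8 \right)} + V{\left(-151 \right)}}{2425 + v{\left(-47,16 \right)}} = \frac{2 \cdot 8 + 2 \left(-151\right)}{2425 - 39} = \frac{16 - 302}{2386} = \left(-286\right) \frac{1}{2386} = - \frac{143}{1193}$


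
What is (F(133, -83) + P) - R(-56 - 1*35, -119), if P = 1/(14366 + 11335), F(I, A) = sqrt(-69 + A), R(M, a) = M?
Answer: 2338792/25701 + 2*I*sqrt(38) ≈ 91.0 + 12.329*I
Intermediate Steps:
P = 1/25701 ≈ 3.8909e-5
(F(133, -83) + P) - R(-56 - 1*35, -119) = (sqrt(-69 - 83) + 1/25701) - (-56 - 1*35) = (sqrt(-152) + 1/25701) - (-56 - 35) = (2*I*sqrt(38) + 1/25701) - 1*(-91) = (1/25701 + 2*I*sqrt(38)) + 91 = 2338792/25701 + 2*I*sqrt(38)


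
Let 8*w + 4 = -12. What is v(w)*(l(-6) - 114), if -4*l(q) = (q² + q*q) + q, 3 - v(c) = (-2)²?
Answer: 261/2 ≈ 130.50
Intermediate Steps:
w = -2 (w = -½ + (⅛)*(-12) = -½ - 3/2 = -2)
v(c) = -1 (v(c) = 3 - 1*(-2)² = 3 - 1*4 = 3 - 4 = -1)
l(q) = -q²/2 - q/4 (l(q) = -((q² + q*q) + q)/4 = -((q² + q²) + q)/4 = -(2*q² + q)/4 = -(q + 2*q²)/4 = -q²/2 - q/4)
v(w)*(l(-6) - 114) = -(-¼*(-6)*(1 + 2*(-6)) - 114) = -(-¼*(-6)*(1 - 12) - 114) = -(-¼*(-6)*(-11) - 114) = -(-33/2 - 114) = -1*(-261/2) = 261/2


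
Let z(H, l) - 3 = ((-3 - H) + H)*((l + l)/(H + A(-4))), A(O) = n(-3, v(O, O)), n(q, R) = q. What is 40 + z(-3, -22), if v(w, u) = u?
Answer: 21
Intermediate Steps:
A(O) = -3
z(H, l) = 3 - 6*l/(-3 + H) (z(H, l) = 3 + ((-3 - H) + H)*((l + l)/(H - 3)) = 3 - 3*2*l/(-3 + H) = 3 - 6*l/(-3 + H))
40 + z(-3, -22) = 40 + 3*(-3 - 3 - 2*(-22))/(-3 - 3) = 40 + 3*(-3 - 3 + 44)/(-6) = 40 + 3*(-1/6)*38 = 40 - 19 = 21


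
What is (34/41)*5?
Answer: 170/41 ≈ 4.1463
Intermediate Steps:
(34/41)*5 = 170/41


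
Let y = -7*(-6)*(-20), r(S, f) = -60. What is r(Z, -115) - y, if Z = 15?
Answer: 780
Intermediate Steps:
y = -840 (y = 42*(-20) = -840)
r(Z, -115) - y = -60 - 1*(-840) = -60 + 840 = 780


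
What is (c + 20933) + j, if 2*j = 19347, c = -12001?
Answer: 37211/2 ≈ 18606.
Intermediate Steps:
j = 19347/2 (j = (1/2)*19347 = 19347/2 ≈ 9673.5)
(c + 20933) + j = (-12001 + 20933) + 19347/2 = 8932 + 19347/2 = 37211/2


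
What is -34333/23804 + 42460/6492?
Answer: 364061/71412 ≈ 5.0980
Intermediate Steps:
-34333/23804 + 42460/6492 = -34333*1/23804 + 42460*(1/6492) = -34333/23804 + 10615/1623 = 364061/71412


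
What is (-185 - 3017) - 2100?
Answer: -5302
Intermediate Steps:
(-185 - 3017) - 2100 = -3202 - 2100 = -5302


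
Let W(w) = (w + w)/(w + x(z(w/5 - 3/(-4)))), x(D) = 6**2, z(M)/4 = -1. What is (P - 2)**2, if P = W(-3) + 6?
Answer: 1764/121 ≈ 14.579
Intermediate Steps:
z(M) = -4 (z(M) = 4*(-1) = -4)
x(D) = 36
W(w) = 2*w/(36 + w) (W(w) = (w + w)/(w + 36) = (2*w)/(36 + w) = 2*w/(36 + w))
P = 64/11 (P = 2*(-3)/(36 - 3) + 6 = 2*(-3)/33 + 6 = 2*(-3)*(1/33) + 6 = -2/11 + 6 = 64/11 ≈ 5.8182)
(P - 2)**2 = (64/11 - 2)**2 = (42/11)**2 = 1764/121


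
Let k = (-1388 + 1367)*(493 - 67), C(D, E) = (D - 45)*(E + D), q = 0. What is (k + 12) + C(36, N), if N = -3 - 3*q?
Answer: -9231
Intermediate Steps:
N = -3 (N = -3 - 3*0 = -3 + 0 = -3)
C(D, E) = (-45 + D)*(D + E)
k = -8946 (k = -21*426 = -8946)
(k + 12) + C(36, N) = (-8946 + 12) + (36**2 - 45*36 - 45*(-3) + 36*(-3)) = -8934 + (1296 - 1620 + 135 - 108) = -8934 - 297 = -9231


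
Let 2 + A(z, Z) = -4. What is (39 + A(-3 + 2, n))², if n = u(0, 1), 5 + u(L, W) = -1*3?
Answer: 1089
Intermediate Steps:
u(L, W) = -8 (u(L, W) = -5 - 1*3 = -5 - 3 = -8)
n = -8
A(z, Z) = -6 (A(z, Z) = -2 - 4 = -6)
(39 + A(-3 + 2, n))² = (39 - 6)² = 33² = 1089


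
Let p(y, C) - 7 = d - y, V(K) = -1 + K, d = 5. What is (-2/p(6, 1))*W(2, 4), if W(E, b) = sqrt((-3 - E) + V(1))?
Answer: -I*sqrt(5)/3 ≈ -0.74536*I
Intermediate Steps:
p(y, C) = 12 - y (p(y, C) = 7 + (5 - y) = 12 - y)
W(E, b) = sqrt(-3 - E) (W(E, b) = sqrt((-3 - E) + (-1 + 1)) = sqrt((-3 - E) + 0) = sqrt(-3 - E))
(-2/p(6, 1))*W(2, 4) = (-2/(12 - 1*6))*sqrt(-3 - 1*2) = (-2/(12 - 6))*sqrt(-3 - 2) = (-2/6)*sqrt(-5) = (-2*1/6)*(I*sqrt(5)) = -I*sqrt(5)/3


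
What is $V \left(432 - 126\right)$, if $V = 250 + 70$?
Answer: $97920$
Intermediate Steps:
$V = 320$
$V \left(432 - 126\right) = 320 \left(432 - 126\right) = 320 \cdot 306 = 97920$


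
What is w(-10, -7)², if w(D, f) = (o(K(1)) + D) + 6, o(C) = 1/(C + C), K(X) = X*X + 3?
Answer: 961/64 ≈ 15.016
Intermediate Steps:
K(X) = 3 + X² (K(X) = X² + 3 = 3 + X²)
o(C) = 1/(2*C)
w(D, f) = 49/8 + D (w(D, f) = (1/(2*(3 + 1²)) + D) + 6 = (1/(2*(3 + 1)) + D) + 6 = ((½)/4 + D) + 6 = ((½)*(¼) + D) + 6 = (⅛ + D) + 6 = 49/8 + D)
w(-10, -7)² = (49/8 - 10)² = (-31/8)² = 961/64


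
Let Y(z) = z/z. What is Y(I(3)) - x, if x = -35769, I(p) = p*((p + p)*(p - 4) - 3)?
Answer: 35770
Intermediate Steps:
I(p) = p*(-3 + 2*p*(-4 + p)) (I(p) = p*((2*p)*(-4 + p) - 3) = p*(2*p*(-4 + p) - 3) = p*(-3 + 2*p*(-4 + p)))
Y(z) = 1
Y(I(3)) - x = 1 - 1*(-35769) = 1 + 35769 = 35770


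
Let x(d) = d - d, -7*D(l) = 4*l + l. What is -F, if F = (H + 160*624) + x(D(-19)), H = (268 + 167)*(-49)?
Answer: -78525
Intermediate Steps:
D(l) = -5*l/7 (D(l) = -(4*l + l)/7 = -5*l/7)
H = -21315 (H = 435*(-49) = -21315)
x(d) = 0
F = 78525 (F = (-21315 + 160*624) + 0 = (-21315 + 99840) + 0 = 78525 + 0 = 78525)
-F = -1*78525 = -78525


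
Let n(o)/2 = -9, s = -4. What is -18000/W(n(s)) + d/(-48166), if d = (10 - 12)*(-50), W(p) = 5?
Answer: -86698850/24083 ≈ -3600.0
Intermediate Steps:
n(o) = -18 (n(o) = 2*(-9) = -18)
d = 100 (d = -2*(-50) = 100)
-18000/W(n(s)) + d/(-48166) = -18000/5 + 100/(-48166) = -18000*⅕ + 100*(-1/48166) = -3600 - 50/24083 = -86698850/24083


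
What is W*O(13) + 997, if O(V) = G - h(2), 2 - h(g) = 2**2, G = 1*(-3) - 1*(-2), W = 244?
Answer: 1241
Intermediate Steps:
G = -1 (G = -3 + 2 = -1)
h(g) = -2 (h(g) = 2 - 1*2**2 = 2 - 1*4 = 2 - 4 = -2)
O(V) = 1 (O(V) = -1 - 1*(-2) = -1 + 2 = 1)
W*O(13) + 997 = 244*1 + 997 = 244 + 997 = 1241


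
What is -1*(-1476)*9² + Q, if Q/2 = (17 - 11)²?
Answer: 119628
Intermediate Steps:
Q = 72 (Q = 2*(17 - 11)² = 2*6² = 2*36 = 72)
-1*(-1476)*9² + Q = -1*(-1476)*9² + 72 = 1476*81 + 72 = 119556 + 72 = 119628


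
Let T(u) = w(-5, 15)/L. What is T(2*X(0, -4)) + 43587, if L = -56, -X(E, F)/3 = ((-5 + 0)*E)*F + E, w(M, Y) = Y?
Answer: 2440857/56 ≈ 43587.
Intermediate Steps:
X(E, F) = -3*E + 15*E*F (X(E, F) = -3*(((-5 + 0)*E)*F + E) = -3*((-5*E)*F + E) = -3*(-5*E*F + E) = -3*(E - 5*E*F) = -3*E + 15*E*F)
T(u) = -15/56 (T(u) = 15/(-56) = 15*(-1/56) = -15/56)
T(2*X(0, -4)) + 43587 = -15/56 + 43587 = 2440857/56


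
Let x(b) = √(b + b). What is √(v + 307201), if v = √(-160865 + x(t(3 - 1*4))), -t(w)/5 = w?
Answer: √(307201 + I*√(160865 - √10)) ≈ 554.26 + 0.362*I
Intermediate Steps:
t(w) = -5*w
x(b) = √2*√b (x(b) = √(2*b) = √2*√b)
v = √(-160865 + √10) (v = √(-160865 + √2*√(-5*(3 - 1*4))) = √(-160865 + √2*√(-5*(3 - 4))) = √(-160865 + √2*√(-5*(-1))) = √(-160865 + √2*√5) = √(-160865 + √10) ≈ 401.08*I)
√(v + 307201) = √(√(-160865 + √10) + 307201) = √(307201 + √(-160865 + √10))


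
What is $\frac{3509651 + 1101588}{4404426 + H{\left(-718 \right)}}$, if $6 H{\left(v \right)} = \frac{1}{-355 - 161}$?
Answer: $\frac{14276395944}{13636102895} \approx 1.047$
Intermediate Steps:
$H{\left(v \right)} = - \frac{1}{3096}$ ($H{\left(v \right)} = \frac{1}{6 \left(-355 - 161\right)} = \frac{1}{6 \left(-516\right)} = \frac{1}{6} \left(- \frac{1}{516}\right) = - \frac{1}{3096}$)
$\frac{3509651 + 1101588}{4404426 + H{\left(-718 \right)}} = \frac{3509651 + 1101588}{4404426 - \frac{1}{3096}} = \frac{4611239}{\frac{13636102895}{3096}} = 4611239 \cdot \frac{3096}{13636102895} = \frac{14276395944}{13636102895}$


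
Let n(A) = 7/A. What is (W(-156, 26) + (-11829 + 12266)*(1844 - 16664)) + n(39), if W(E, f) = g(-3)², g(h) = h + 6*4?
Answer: -252560054/39 ≈ -6.4759e+6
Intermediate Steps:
g(h) = 24 + h (g(h) = h + 24 = 24 + h)
W(E, f) = 441 (W(E, f) = (24 - 3)² = 21² = 441)
(W(-156, 26) + (-11829 + 12266)*(1844 - 16664)) + n(39) = (441 + (-11829 + 12266)*(1844 - 16664)) + 7/39 = (441 + 437*(-14820)) + 7*(1/39) = (441 - 6476340) + 7/39 = -6475899 + 7/39 = -252560054/39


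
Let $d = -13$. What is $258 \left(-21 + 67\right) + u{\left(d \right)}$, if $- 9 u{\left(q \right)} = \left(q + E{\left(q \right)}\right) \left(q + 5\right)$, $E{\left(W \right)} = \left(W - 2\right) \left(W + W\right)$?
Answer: $\frac{109828}{9} \approx 12203.0$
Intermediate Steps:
$E{\left(W \right)} = 2 W \left(-2 + W\right)$ ($E{\left(W \right)} = \left(-2 + W\right) 2 W = 2 W \left(-2 + W\right)$)
$u{\left(q \right)} = - \frac{\left(5 + q\right) \left(q + 2 q \left(-2 + q\right)\right)}{9}$ ($u{\left(q \right)} = - \frac{\left(q + 2 q \left(-2 + q\right)\right) \left(q + 5\right)}{9} = - \frac{\left(q + 2 q \left(-2 + q\right)\right) \left(5 + q\right)}{9} = - \frac{\left(5 + q\right) \left(q + 2 q \left(-2 + q\right)\right)}{9}$)
$258 \left(-21 + 67\right) + u{\left(d \right)} = 258 \left(-21 + 67\right) + \frac{1}{9} \left(-13\right) \left(15 - -91 - 2 \left(-13\right)^{2}\right) = 258 \cdot 46 + \frac{1}{9} \left(-13\right) \left(15 + 91 - 338\right) = 11868 + \frac{1}{9} \left(-13\right) \left(15 + 91 - 338\right) = 11868 + \frac{1}{9} \left(-13\right) \left(-232\right) = 11868 + \frac{3016}{9} = \frac{109828}{9}$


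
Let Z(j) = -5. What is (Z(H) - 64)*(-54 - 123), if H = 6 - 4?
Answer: 12213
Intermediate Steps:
H = 2
(Z(H) - 64)*(-54 - 123) = (-5 - 64)*(-54 - 123) = -69*(-177) = 12213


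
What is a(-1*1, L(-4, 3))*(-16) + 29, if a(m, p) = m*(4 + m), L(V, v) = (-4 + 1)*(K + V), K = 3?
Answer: 77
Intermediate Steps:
L(V, v) = -9 - 3*V (L(V, v) = (-4 + 1)*(3 + V) = -3*(3 + V) = -9 - 3*V)
a(-1*1, L(-4, 3))*(-16) + 29 = ((-1*1)*(4 - 1*1))*(-16) + 29 = -(4 - 1)*(-16) + 29 = -1*3*(-16) + 29 = -3*(-16) + 29 = 48 + 29 = 77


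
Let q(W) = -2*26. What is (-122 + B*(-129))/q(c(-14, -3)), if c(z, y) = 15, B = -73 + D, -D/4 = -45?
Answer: 13925/52 ≈ 267.79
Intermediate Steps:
D = 180 (D = -4*(-45) = 180)
B = 107 (B = -73 + 180 = 107)
q(W) = -52
(-122 + B*(-129))/q(c(-14, -3)) = (-122 + 107*(-129))/(-52) = (-122 - 13803)*(-1/52) = -13925*(-1/52) = 13925/52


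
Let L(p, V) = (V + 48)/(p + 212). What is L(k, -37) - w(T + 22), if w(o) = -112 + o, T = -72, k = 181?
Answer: 63677/393 ≈ 162.03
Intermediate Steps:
L(p, V) = (48 + V)/(212 + p)
L(k, -37) - w(T + 22) = (48 - 37)/(212 + 181) - (-112 + (-72 + 22)) = 11/393 - (-112 - 50) = (1/393)*11 - 1*(-162) = 11/393 + 162 = 63677/393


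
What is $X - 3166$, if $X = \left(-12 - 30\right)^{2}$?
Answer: $-1402$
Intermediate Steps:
$X = 1764$ ($X = \left(-42\right)^{2} = 1764$)
$X - 3166 = 1764 - 3166 = -1402$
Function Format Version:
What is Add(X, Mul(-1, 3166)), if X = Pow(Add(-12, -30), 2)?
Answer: -1402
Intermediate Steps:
X = 1764 (X = Pow(-42, 2) = 1764)
Add(X, Mul(-1, 3166)) = Add(1764, Mul(-1, 3166)) = Add(1764, -3166) = -1402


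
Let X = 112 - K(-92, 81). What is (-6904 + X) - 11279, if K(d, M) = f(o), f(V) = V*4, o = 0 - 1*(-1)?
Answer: -18075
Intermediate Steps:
o = 1 (o = 0 + 1 = 1)
f(V) = 4*V
K(d, M) = 4 (K(d, M) = 4*1 = 4)
X = 108 (X = 112 - 1*4 = 112 - 4 = 108)
(-6904 + X) - 11279 = (-6904 + 108) - 11279 = -6796 - 11279 = -18075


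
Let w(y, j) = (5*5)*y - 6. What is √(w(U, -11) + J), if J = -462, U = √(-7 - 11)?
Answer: √(-468 + 75*I*√2) ≈ 2.4361 + 21.77*I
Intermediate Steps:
U = 3*I*√2 (U = √(-18) = 3*I*√2 ≈ 4.2426*I)
w(y, j) = -6 + 25*y (w(y, j) = 25*y - 6 = -6 + 25*y)
√(w(U, -11) + J) = √((-6 + 25*(3*I*√2)) - 462) = √((-6 + 75*I*√2) - 462) = √(-468 + 75*I*√2)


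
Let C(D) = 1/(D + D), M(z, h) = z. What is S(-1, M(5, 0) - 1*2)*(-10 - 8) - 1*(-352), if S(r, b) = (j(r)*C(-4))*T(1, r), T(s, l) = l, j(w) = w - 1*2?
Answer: 1435/4 ≈ 358.75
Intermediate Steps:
j(w) = -2 + w (j(w) = w - 2 = -2 + w)
C(D) = 1/(2*D)
S(r, b) = r*(¼ - r/8) (S(r, b) = ((-2 + r)*((½)/(-4)))*r = ((-2 + r)*((½)*(-¼)))*r = ((-2 + r)*(-⅛))*r = (¼ - r/8)*r = r*(¼ - r/8))
S(-1, M(5, 0) - 1*2)*(-10 - 8) - 1*(-352) = ((⅛)*(-1)*(2 - 1*(-1)))*(-10 - 8) - 1*(-352) = ((⅛)*(-1)*(2 + 1))*(-18) + 352 = ((⅛)*(-1)*3)*(-18) + 352 = -3/8*(-18) + 352 = 27/4 + 352 = 1435/4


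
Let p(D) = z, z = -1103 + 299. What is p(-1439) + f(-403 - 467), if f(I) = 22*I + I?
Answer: -20814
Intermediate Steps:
z = -804
p(D) = -804
f(I) = 23*I
p(-1439) + f(-403 - 467) = -804 + 23*(-403 - 467) = -804 + 23*(-870) = -804 - 20010 = -20814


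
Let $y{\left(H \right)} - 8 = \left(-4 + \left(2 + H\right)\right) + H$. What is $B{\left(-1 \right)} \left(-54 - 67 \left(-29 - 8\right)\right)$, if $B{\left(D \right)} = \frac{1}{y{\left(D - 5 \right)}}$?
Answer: $- \frac{2425}{6} \approx -404.17$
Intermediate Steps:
$y{\left(H \right)} = 6 + 2 H$ ($y{\left(H \right)} = 8 + \left(\left(-4 + \left(2 + H\right)\right) + H\right) = 8 + \left(\left(-2 + H\right) + H\right) = 8 + \left(-2 + 2 H\right) = 6 + 2 H$)
$B{\left(D \right)} = \frac{1}{-4 + 2 D}$ ($B{\left(D \right)} = \frac{1}{6 + 2 \left(D - 5\right)} = \frac{1}{6 + 2 \left(-5 + D\right)} = \frac{1}{6 + \left(-10 + 2 D\right)} = \frac{1}{-4 + 2 D}$)
$B{\left(-1 \right)} \left(-54 - 67 \left(-29 - 8\right)\right) = \frac{1}{2 \left(-2 - 1\right)} \left(-54 - 67 \left(-29 - 8\right)\right) = \frac{1}{2 \left(-3\right)} \left(-54 - 67 \left(-29 - 8\right)\right) = \frac{1}{2} \left(- \frac{1}{3}\right) \left(-54 - -2479\right) = - \frac{-54 + 2479}{6} = \left(- \frac{1}{6}\right) 2425 = - \frac{2425}{6}$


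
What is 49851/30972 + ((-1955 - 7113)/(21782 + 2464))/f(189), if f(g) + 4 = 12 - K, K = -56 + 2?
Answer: 214533797/133789428 ≈ 1.6035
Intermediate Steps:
K = -54
f(g) = 62 (f(g) = -4 + (12 - 1*(-54)) = -4 + (12 + 54) = -4 + 66 = 62)
49851/30972 + ((-1955 - 7113)/(21782 + 2464))/f(189) = 49851/30972 + ((-1955 - 7113)/(21782 + 2464))/62 = 49851*(1/30972) - 9068/24246*(1/62) = 573/356 - 9068*1/24246*(1/62) = 573/356 - 4534/12123*1/62 = 573/356 - 2267/375813 = 214533797/133789428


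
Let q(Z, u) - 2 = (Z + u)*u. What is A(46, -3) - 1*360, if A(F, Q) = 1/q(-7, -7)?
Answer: -35999/100 ≈ -359.99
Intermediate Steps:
q(Z, u) = 2 + u*(Z + u) (q(Z, u) = 2 + (Z + u)*u = 2 + u*(Z + u))
A(F, Q) = 1/100 (A(F, Q) = 1/(2 + (-7)² - 7*(-7)) = 1/(2 + 49 + 49) = 1/100)
A(46, -3) - 1*360 = 1/100 - 1*360 = 1/100 - 360 = -35999/100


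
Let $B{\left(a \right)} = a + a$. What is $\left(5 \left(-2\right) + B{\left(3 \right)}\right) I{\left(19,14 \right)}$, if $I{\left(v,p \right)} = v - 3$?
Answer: $-64$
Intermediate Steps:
$B{\left(a \right)} = 2 a$
$I{\left(v,p \right)} = -3 + v$
$\left(5 \left(-2\right) + B{\left(3 \right)}\right) I{\left(19,14 \right)} = \left(5 \left(-2\right) + 2 \cdot 3\right) \left(-3 + 19\right) = \left(-10 + 6\right) 16 = \left(-4\right) 16 = -64$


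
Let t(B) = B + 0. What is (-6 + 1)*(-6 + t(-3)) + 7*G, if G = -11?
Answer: -32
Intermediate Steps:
t(B) = B
(-6 + 1)*(-6 + t(-3)) + 7*G = (-6 + 1)*(-6 - 3) + 7*(-11) = -5*(-9) - 77 = 45 - 77 = -32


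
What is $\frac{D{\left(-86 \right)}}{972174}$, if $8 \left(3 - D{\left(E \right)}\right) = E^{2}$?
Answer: $- \frac{1843}{1944348} \approx -0.00094788$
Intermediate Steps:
$D{\left(E \right)} = 3 - \frac{E^{2}}{8}$
$\frac{D{\left(-86 \right)}}{972174} = \frac{3 - \frac{\left(-86\right)^{2}}{8}}{972174} = \left(3 - \frac{1849}{2}\right) \frac{1}{972174} = \left(- \frac{1843}{2}\right) \frac{1}{972174} = - \frac{1843}{1944348}$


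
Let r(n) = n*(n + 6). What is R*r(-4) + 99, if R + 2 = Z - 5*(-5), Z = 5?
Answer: -125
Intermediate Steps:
R = 28 (R = -2 + (5 - 5*(-5)) = -2 + (5 + 25) = -2 + 30 = 28)
r(n) = n*(6 + n)
R*r(-4) + 99 = 28*(-4*(6 - 4)) + 99 = 28*(-4*2) + 99 = 28*(-8) + 99 = -224 + 99 = -125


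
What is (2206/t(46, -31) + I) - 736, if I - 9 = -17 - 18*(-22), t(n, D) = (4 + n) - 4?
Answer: -6901/23 ≈ -300.04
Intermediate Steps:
t(n, D) = n
I = 388 (I = 9 + (-17 - 18*(-22)) = 9 + (-17 + 396) = 9 + 379 = 388)
(2206/t(46, -31) + I) - 736 = (2206/46 + 388) - 736 = (2206*(1/46) + 388) - 736 = (1103/23 + 388) - 736 = 10027/23 - 736 = -6901/23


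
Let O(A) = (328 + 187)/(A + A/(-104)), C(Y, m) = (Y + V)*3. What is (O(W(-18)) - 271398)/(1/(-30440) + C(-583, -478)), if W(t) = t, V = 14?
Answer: 74360110480/467649729 ≈ 159.01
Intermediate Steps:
C(Y, m) = 42 + 3*Y (C(Y, m) = (Y + 14)*3 = (14 + Y)*3 = 42 + 3*Y)
O(A) = 520/A (O(A) = 515/(A + A*(-1/104)) = 515/(A - A/104) = 515/((103*A/104)) = 515*(104/(103*A)) = 520/A)
(O(W(-18)) - 271398)/(1/(-30440) + C(-583, -478)) = (520/(-18) - 271398)/(1/(-30440) + (42 + 3*(-583))) = (520*(-1/18) - 271398)/(-1/30440 + (42 - 1749)) = (-260/9 - 271398)/(-1/30440 - 1707) = -2442842/(9*(-51961081/30440)) = -2442842/9*(-30440/51961081) = 74360110480/467649729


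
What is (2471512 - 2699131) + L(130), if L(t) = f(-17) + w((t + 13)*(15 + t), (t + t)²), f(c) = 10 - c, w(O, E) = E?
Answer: -159992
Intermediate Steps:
L(t) = 27 + 4*t² (L(t) = (10 - 1*(-17)) + (t + t)² = (10 + 17) + (2*t)² = 27 + 4*t²)
(2471512 - 2699131) + L(130) = (2471512 - 2699131) + (27 + 4*130²) = -227619 + (27 + 4*16900) = -227619 + (27 + 67600) = -227619 + 67627 = -159992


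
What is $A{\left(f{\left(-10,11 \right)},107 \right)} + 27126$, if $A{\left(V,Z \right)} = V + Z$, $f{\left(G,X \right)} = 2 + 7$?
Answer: $27242$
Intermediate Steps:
$f{\left(G,X \right)} = 9$
$A{\left(f{\left(-10,11 \right)},107 \right)} + 27126 = \left(9 + 107\right) + 27126 = 116 + 27126 = 27242$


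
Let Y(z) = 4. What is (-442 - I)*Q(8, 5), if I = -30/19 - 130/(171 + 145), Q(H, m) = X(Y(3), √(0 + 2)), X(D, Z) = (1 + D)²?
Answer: -33022725/3002 ≈ -11000.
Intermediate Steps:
Q(H, m) = 25 (Q(H, m) = (1 + 4)² = 5² = 25)
I = -5975/3002 (I = -30*1/19 - 130/316 = -30/19 - 130*1/316 = -30/19 - 65/158 = -5975/3002 ≈ -1.9903)
(-442 - I)*Q(8, 5) = (-442 - 1*(-5975/3002))*25 = (-442 + 5975/3002)*25 = -1320909/3002*25 = -33022725/3002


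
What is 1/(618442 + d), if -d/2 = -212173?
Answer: 1/1042788 ≈ 9.5897e-7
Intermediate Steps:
d = 424346 (d = -2*(-212173) = 424346)
1/(618442 + d) = 1/(618442 + 424346) = 1/1042788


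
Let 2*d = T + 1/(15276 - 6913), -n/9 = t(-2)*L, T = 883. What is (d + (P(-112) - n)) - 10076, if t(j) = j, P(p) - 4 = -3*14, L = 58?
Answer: -89622089/8363 ≈ -10717.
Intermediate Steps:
P(p) = -38 (P(p) = 4 - 3*14 = 4 - 42 = -38)
n = 1044 (n = -(-18)*58 = -9*(-116) = 1044)
d = 3692265/8363 (d = (883 + 1/(15276 - 6913))/2 = (883 + 1/8363)/2 = (½)*(7384530/8363) = 3692265/8363 ≈ 441.50)
(d + (P(-112) - n)) - 10076 = (3692265/8363 + (-38 - 1*1044)) - 10076 = (3692265/8363 + (-38 - 1044)) - 10076 = (3692265/8363 - 1082) - 10076 = -5356501/8363 - 10076 = -89622089/8363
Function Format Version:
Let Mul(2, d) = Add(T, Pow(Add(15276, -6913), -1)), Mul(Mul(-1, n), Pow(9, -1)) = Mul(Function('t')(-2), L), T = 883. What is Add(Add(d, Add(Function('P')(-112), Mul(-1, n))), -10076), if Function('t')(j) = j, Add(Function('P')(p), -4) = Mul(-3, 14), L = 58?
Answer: Rational(-89622089, 8363) ≈ -10717.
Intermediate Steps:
Function('P')(p) = -38 (Function('P')(p) = Add(4, Mul(-3, 14)) = Add(4, -42) = -38)
n = 1044 (n = Mul(-9, Mul(-2, 58)) = Mul(-9, -116) = 1044)
d = Rational(3692265, 8363) (d = Mul(Rational(1, 2), Add(883, Pow(Add(15276, -6913), -1))) = Mul(Rational(1, 2), Add(883, Pow(8363, -1))) = Mul(Rational(1, 2), Add(883, Rational(1, 8363))) = Mul(Rational(1, 2), Rational(7384530, 8363)) = Rational(3692265, 8363) ≈ 441.50)
Add(Add(d, Add(Function('P')(-112), Mul(-1, n))), -10076) = Add(Add(Rational(3692265, 8363), Add(-38, Mul(-1, 1044))), -10076) = Add(Add(Rational(3692265, 8363), Add(-38, -1044)), -10076) = Add(Add(Rational(3692265, 8363), -1082), -10076) = Add(Rational(-5356501, 8363), -10076) = Rational(-89622089, 8363)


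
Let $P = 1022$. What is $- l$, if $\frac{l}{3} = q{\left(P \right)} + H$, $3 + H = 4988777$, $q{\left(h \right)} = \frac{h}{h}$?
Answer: $-14966325$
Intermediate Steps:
$q{\left(h \right)} = 1$
$H = 4988774$ ($H = -3 + 4988777 = 4988774$)
$l = 14966325$ ($l = 3 \left(1 + 4988774\right) = 3 \cdot 4988775 = 14966325$)
$- l = \left(-1\right) 14966325 = -14966325$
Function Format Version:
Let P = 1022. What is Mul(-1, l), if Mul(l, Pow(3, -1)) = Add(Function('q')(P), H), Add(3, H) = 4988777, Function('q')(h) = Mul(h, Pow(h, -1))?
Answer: -14966325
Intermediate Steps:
Function('q')(h) = 1
H = 4988774 (H = Add(-3, 4988777) = 4988774)
l = 14966325 (l = Mul(3, Add(1, 4988774)) = Mul(3, 4988775) = 14966325)
Mul(-1, l) = Mul(-1, 14966325) = -14966325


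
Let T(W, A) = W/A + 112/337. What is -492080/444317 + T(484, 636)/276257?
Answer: -7284076168847035/6577081850153427 ≈ -1.1075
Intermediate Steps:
T(W, A) = 112/337 + W/A (T(W, A) = W/A + 112*(1/337) = W/A + 112/337 = 112/337 + W/A)
-492080/444317 + T(484, 636)/276257 = -492080/444317 + (112/337 + 484/636)/276257 = -492080*1/444317 + (112/337 + 484*(1/636))*(1/276257) = -492080/444317 + (112/337 + 121/159)*(1/276257) = -492080/444317 + (58585/53583)*(1/276257) = -492080/444317 + 58585/14802678831 = -7284076168847035/6577081850153427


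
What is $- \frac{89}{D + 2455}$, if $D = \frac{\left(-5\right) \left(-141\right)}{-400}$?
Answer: $- \frac{7120}{196259} \approx -0.036279$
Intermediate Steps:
$D = - \frac{141}{80}$ ($D = 705 \left(- \frac{1}{400}\right) = - \frac{141}{80} \approx -1.7625$)
$- \frac{89}{D + 2455} = - \frac{89}{- \frac{141}{80} + 2455} = - \frac{89}{\frac{196259}{80}} = \left(-89\right) \frac{80}{196259} = - \frac{7120}{196259}$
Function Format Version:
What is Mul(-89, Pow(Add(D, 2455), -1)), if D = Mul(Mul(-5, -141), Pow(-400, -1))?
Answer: Rational(-7120, 196259) ≈ -0.036279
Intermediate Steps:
D = Rational(-141, 80) (D = Mul(705, Rational(-1, 400)) = Rational(-141, 80) ≈ -1.7625)
Mul(-89, Pow(Add(D, 2455), -1)) = Mul(-89, Pow(Add(Rational(-141, 80), 2455), -1)) = Mul(-89, Pow(Rational(196259, 80), -1)) = Mul(-89, Rational(80, 196259)) = Rational(-7120, 196259)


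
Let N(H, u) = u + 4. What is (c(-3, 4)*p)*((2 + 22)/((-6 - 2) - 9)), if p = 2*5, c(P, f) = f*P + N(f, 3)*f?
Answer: -3840/17 ≈ -225.88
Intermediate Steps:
N(H, u) = 4 + u
c(P, f) = 7*f + P*f (c(P, f) = f*P + (4 + 3)*f = P*f + 7*f = 7*f + P*f)
p = 10
(c(-3, 4)*p)*((2 + 22)/((-6 - 2) - 9)) = ((4*(7 - 3))*10)*((2 + 22)/((-6 - 2) - 9)) = ((4*4)*10)*(24/(-8 - 9)) = (16*10)*(24/(-17)) = 160*(24*(-1/17)) = 160*(-24/17) = -3840/17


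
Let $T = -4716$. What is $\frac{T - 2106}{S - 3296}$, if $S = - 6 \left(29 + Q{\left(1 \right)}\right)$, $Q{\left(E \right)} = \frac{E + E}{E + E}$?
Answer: $\frac{3411}{1738} \approx 1.9626$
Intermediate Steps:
$Q{\left(E \right)} = 1$ ($Q{\left(E \right)} = \frac{2 E}{2 E} = 2 E \frac{1}{2 E} = 1$)
$S = -180$ ($S = - 6 \left(29 + 1\right) = \left(-6\right) 30 = -180$)
$\frac{T - 2106}{S - 3296} = \frac{-4716 - 2106}{-180 - 3296} = - \frac{6822}{-3476} = \left(-6822\right) \left(- \frac{1}{3476}\right) = \frac{3411}{1738}$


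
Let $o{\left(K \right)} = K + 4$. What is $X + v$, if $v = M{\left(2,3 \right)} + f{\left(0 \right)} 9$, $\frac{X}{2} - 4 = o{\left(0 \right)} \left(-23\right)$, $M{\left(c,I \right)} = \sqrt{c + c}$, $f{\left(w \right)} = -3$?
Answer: $-201$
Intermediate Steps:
$o{\left(K \right)} = 4 + K$
$M{\left(c,I \right)} = \sqrt{2} \sqrt{c}$ ($M{\left(c,I \right)} = \sqrt{2 c} = \sqrt{2} \sqrt{c}$)
$X = -176$ ($X = 8 + 2 \left(4 + 0\right) \left(-23\right) = 8 + 2 \cdot 4 \left(-23\right) = 8 + 2 \left(-92\right) = 8 - 184 = -176$)
$v = -25$ ($v = \sqrt{2} \sqrt{2} - 27 = 2 - 27 = -25$)
$X + v = -176 - 25 = -201$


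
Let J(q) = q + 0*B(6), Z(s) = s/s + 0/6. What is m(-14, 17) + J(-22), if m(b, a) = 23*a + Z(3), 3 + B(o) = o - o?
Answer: 370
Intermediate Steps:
B(o) = -3 (B(o) = -3 + (o - o) = -3 + 0 = -3)
Z(s) = 1 (Z(s) = 1 + 0*(⅙) = 1 + 0 = 1)
J(q) = q (J(q) = q + 0*(-3) = q + 0 = q)
m(b, a) = 1 + 23*a (m(b, a) = 23*a + 1 = 1 + 23*a)
m(-14, 17) + J(-22) = (1 + 23*17) - 22 = (1 + 391) - 22 = 392 - 22 = 370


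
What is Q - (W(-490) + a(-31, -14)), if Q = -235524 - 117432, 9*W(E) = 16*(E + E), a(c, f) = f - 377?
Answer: -3157405/9 ≈ -3.5082e+5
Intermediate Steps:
a(c, f) = -377 + f
W(E) = 32*E/9 (W(E) = (16*(E + E))/9 = (16*(2*E))/9 = (32*E)/9 = 32*E/9)
Q = -352956
Q - (W(-490) + a(-31, -14)) = -352956 - ((32/9)*(-490) + (-377 - 14)) = -352956 - (-15680/9 - 391) = -352956 - 1*(-19199/9) = -352956 + 19199/9 = -3157405/9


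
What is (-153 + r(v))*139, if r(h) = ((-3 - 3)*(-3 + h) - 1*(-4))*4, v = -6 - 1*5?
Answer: 27661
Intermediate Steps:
v = -11 (v = -6 - 5 = -11)
r(h) = 88 - 24*h (r(h) = (-6*(-3 + h) + 4)*4 = ((18 - 6*h) + 4)*4 = (22 - 6*h)*4 = 88 - 24*h)
(-153 + r(v))*139 = (-153 + (88 - 24*(-11)))*139 = (-153 + (88 + 264))*139 = (-153 + 352)*139 = 199*139 = 27661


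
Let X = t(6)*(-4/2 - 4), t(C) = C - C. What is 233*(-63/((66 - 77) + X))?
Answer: 14679/11 ≈ 1334.5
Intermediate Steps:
t(C) = 0
X = 0 (X = 0*(-4/2 - 4) = 0*(-4*½ - 4) = 0*(-2 - 4) = 0*(-6) = 0)
233*(-63/((66 - 77) + X)) = 233*(-63/((66 - 77) + 0)) = 233*(-63/(-11 + 0)) = 233*(-63/(-11)) = 233*(-63*(-1/11)) = 233*(63/11) = 14679/11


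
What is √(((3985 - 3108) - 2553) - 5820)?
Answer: 2*I*√1874 ≈ 86.579*I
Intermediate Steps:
√(((3985 - 3108) - 2553) - 5820) = √((877 - 2553) - 5820) = √(-1676 - 5820) = √(-7496) = 2*I*√1874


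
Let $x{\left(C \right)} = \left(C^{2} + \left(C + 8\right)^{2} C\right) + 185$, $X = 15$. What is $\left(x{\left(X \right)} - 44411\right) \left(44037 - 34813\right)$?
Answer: $-332672784$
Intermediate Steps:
$x{\left(C \right)} = 185 + C^{2} + C \left(8 + C\right)^{2}$ ($x{\left(C \right)} = \left(C^{2} + \left(8 + C\right)^{2} C\right) + 185 = \left(C^{2} + C \left(8 + C\right)^{2}\right) + 185 = 185 + C^{2} + C \left(8 + C\right)^{2}$)
$\left(x{\left(X \right)} - 44411\right) \left(44037 - 34813\right) = \left(\left(185 + 15^{2} + 15 \left(8 + 15\right)^{2}\right) - 44411\right) \left(44037 - 34813\right) = \left(\left(185 + 225 + 15 \cdot 23^{2}\right) - 44411\right) 9224 = \left(\left(185 + 225 + 15 \cdot 529\right) - 44411\right) 9224 = \left(\left(185 + 225 + 7935\right) - 44411\right) 9224 = \left(8345 - 44411\right) 9224 = \left(-36066\right) 9224 = -332672784$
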